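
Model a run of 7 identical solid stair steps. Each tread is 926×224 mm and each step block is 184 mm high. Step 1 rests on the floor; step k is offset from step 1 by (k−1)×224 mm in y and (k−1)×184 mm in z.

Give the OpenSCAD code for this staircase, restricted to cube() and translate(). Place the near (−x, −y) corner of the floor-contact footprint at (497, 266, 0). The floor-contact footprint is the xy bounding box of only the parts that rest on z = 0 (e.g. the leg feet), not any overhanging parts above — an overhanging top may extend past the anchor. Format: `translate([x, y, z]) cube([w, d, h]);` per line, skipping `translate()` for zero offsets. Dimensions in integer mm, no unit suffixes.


translate([497, 266, 0]) cube([926, 224, 184]);
translate([497, 490, 184]) cube([926, 224, 184]);
translate([497, 714, 368]) cube([926, 224, 184]);
translate([497, 938, 552]) cube([926, 224, 184]);
translate([497, 1162, 736]) cube([926, 224, 184]);
translate([497, 1386, 920]) cube([926, 224, 184]);
translate([497, 1610, 1104]) cube([926, 224, 184]);


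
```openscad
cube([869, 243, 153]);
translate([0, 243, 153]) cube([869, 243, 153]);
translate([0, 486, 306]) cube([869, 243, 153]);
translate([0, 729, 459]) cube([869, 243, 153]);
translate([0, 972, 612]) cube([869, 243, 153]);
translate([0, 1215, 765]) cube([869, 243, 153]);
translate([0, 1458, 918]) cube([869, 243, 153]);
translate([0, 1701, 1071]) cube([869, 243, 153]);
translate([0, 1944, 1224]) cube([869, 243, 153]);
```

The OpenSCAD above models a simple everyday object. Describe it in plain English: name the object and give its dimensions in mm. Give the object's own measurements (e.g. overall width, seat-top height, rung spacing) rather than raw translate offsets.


A straight staircase of 9 solid steps. Each step is 869 mm wide (x), 243 mm deep (y, the going) and 153 mm tall (the rise). The first step rests on the floor; each subsequent step sits one going further in +y and one rise higher in +z, directly behind and above the previous step with no overlap.


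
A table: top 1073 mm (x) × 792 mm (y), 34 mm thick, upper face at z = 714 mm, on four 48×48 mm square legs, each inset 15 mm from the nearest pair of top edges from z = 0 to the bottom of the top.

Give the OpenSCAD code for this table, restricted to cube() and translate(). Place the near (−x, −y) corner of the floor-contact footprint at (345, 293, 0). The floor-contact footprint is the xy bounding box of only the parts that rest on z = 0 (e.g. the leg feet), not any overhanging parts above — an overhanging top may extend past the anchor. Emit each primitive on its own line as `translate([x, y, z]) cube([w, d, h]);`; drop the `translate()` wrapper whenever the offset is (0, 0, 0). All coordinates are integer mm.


// leg_h = 714 - 34 = 680
translate([330, 278, 680]) cube([1073, 792, 34]);
translate([345, 293, 0]) cube([48, 48, 680]);
translate([1340, 293, 0]) cube([48, 48, 680]);
translate([345, 1007, 0]) cube([48, 48, 680]);
translate([1340, 1007, 0]) cube([48, 48, 680]);


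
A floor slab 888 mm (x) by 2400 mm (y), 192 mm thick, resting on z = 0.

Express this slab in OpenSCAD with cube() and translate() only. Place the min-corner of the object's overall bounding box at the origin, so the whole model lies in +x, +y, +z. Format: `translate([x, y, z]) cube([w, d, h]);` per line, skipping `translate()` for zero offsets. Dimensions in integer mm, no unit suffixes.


cube([888, 2400, 192]);


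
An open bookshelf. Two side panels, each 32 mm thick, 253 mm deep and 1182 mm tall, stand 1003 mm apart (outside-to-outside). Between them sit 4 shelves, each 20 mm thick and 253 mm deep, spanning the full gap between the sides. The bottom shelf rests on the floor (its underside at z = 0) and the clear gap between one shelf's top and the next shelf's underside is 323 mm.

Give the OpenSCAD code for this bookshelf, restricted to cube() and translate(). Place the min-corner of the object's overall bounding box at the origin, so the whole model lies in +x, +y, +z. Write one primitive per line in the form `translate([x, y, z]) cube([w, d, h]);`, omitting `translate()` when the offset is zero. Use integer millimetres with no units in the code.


cube([32, 253, 1182]);
translate([971, 0, 0]) cube([32, 253, 1182]);
translate([32, 0, 0]) cube([939, 253, 20]);
translate([32, 0, 343]) cube([939, 253, 20]);
translate([32, 0, 686]) cube([939, 253, 20]);
translate([32, 0, 1029]) cube([939, 253, 20]);


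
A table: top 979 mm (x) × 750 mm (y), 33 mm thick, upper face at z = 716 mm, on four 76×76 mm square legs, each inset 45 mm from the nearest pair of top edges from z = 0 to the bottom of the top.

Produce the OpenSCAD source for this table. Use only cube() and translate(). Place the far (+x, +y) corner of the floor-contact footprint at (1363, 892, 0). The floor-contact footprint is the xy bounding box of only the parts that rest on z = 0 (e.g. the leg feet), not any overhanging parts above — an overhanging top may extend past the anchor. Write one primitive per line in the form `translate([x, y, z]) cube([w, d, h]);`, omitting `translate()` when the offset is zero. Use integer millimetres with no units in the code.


// leg_h = 716 - 33 = 683
translate([429, 187, 683]) cube([979, 750, 33]);
translate([474, 232, 0]) cube([76, 76, 683]);
translate([1287, 232, 0]) cube([76, 76, 683]);
translate([474, 816, 0]) cube([76, 76, 683]);
translate([1287, 816, 0]) cube([76, 76, 683]);


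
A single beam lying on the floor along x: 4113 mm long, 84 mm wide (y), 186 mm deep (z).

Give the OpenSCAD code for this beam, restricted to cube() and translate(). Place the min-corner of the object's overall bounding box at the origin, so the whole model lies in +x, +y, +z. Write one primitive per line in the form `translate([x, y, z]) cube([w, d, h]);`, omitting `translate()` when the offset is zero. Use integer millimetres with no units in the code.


cube([4113, 84, 186]);


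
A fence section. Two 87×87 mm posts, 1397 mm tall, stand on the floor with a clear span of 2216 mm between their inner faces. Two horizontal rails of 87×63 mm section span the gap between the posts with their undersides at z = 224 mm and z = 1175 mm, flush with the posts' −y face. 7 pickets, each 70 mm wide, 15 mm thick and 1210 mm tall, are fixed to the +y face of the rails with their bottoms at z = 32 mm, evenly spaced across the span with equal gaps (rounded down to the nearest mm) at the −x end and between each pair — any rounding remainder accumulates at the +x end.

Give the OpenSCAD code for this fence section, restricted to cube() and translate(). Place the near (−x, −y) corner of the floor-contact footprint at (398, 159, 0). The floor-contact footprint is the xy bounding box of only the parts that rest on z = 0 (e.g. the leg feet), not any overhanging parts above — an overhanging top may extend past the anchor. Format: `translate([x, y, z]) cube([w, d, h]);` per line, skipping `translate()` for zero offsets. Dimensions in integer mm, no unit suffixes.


translate([398, 159, 0]) cube([87, 87, 1397]);
translate([2701, 159, 0]) cube([87, 87, 1397]);
translate([485, 159, 224]) cube([2216, 87, 63]);
translate([485, 159, 1175]) cube([2216, 87, 63]);
translate([700, 246, 32]) cube([70, 15, 1210]);
translate([985, 246, 32]) cube([70, 15, 1210]);
translate([1270, 246, 32]) cube([70, 15, 1210]);
translate([1555, 246, 32]) cube([70, 15, 1210]);
translate([1840, 246, 32]) cube([70, 15, 1210]);
translate([2125, 246, 32]) cube([70, 15, 1210]);
translate([2410, 246, 32]) cube([70, 15, 1210]);


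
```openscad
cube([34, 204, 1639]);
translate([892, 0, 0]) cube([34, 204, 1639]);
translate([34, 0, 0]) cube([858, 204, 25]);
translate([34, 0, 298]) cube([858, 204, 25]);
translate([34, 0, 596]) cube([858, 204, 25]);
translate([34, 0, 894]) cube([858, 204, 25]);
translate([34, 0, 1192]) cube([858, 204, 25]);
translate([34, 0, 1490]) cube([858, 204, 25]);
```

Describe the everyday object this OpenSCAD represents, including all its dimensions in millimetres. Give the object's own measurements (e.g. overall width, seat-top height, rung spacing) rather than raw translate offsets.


An open bookshelf. Two side panels, each 34 mm thick, 204 mm deep and 1639 mm tall, stand 926 mm apart (outside-to-outside). Between them sit 6 shelves, each 25 mm thick and 204 mm deep, spanning the full gap between the sides. The bottom shelf rests on the floor (its underside at z = 0) and the clear gap between one shelf's top and the next shelf's underside is 273 mm.


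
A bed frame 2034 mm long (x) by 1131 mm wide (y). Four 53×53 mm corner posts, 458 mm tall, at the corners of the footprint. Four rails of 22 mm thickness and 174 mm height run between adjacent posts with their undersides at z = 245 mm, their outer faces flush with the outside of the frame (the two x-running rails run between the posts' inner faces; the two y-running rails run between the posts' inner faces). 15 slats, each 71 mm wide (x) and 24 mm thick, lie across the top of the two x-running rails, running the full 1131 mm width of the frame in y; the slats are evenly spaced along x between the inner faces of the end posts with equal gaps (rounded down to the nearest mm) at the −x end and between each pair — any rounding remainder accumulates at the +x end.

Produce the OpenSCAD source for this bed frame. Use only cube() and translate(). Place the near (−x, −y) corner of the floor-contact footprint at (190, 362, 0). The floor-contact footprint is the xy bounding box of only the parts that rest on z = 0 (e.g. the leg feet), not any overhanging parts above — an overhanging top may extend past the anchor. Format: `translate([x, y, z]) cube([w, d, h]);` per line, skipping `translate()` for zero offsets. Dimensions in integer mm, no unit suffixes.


translate([190, 362, 0]) cube([53, 53, 458]);
translate([190, 1440, 0]) cube([53, 53, 458]);
translate([2171, 362, 0]) cube([53, 53, 458]);
translate([2171, 1440, 0]) cube([53, 53, 458]);
translate([243, 362, 245]) cube([1928, 22, 174]);
translate([243, 1471, 245]) cube([1928, 22, 174]);
translate([190, 415, 245]) cube([22, 1025, 174]);
translate([2202, 415, 245]) cube([22, 1025, 174]);
translate([296, 362, 419]) cube([71, 1131, 24]);
translate([420, 362, 419]) cube([71, 1131, 24]);
translate([544, 362, 419]) cube([71, 1131, 24]);
translate([668, 362, 419]) cube([71, 1131, 24]);
translate([792, 362, 419]) cube([71, 1131, 24]);
translate([916, 362, 419]) cube([71, 1131, 24]);
translate([1040, 362, 419]) cube([71, 1131, 24]);
translate([1164, 362, 419]) cube([71, 1131, 24]);
translate([1288, 362, 419]) cube([71, 1131, 24]);
translate([1412, 362, 419]) cube([71, 1131, 24]);
translate([1536, 362, 419]) cube([71, 1131, 24]);
translate([1660, 362, 419]) cube([71, 1131, 24]);
translate([1784, 362, 419]) cube([71, 1131, 24]);
translate([1908, 362, 419]) cube([71, 1131, 24]);
translate([2032, 362, 419]) cube([71, 1131, 24]);


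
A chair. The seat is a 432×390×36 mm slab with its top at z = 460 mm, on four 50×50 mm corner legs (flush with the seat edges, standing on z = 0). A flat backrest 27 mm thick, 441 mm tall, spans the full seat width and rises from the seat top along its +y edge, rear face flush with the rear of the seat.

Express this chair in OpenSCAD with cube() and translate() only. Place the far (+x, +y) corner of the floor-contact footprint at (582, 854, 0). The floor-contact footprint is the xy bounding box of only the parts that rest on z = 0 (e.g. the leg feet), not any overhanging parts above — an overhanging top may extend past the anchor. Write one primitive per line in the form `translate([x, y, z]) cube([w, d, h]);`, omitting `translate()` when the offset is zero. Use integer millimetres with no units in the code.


translate([150, 464, 424]) cube([432, 390, 36]);
translate([150, 464, 0]) cube([50, 50, 424]);
translate([532, 464, 0]) cube([50, 50, 424]);
translate([150, 804, 0]) cube([50, 50, 424]);
translate([532, 804, 0]) cube([50, 50, 424]);
translate([150, 827, 460]) cube([432, 27, 441]);


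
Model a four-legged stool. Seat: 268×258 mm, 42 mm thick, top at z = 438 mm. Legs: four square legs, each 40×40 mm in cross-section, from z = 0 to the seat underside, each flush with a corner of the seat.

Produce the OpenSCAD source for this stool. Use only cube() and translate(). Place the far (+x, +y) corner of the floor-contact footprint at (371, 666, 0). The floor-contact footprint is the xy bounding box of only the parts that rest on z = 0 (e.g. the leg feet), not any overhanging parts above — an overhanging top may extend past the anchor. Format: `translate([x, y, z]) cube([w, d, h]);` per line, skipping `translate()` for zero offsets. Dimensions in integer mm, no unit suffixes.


translate([103, 408, 396]) cube([268, 258, 42]);
translate([103, 408, 0]) cube([40, 40, 396]);
translate([331, 408, 0]) cube([40, 40, 396]);
translate([103, 626, 0]) cube([40, 40, 396]);
translate([331, 626, 0]) cube([40, 40, 396]);


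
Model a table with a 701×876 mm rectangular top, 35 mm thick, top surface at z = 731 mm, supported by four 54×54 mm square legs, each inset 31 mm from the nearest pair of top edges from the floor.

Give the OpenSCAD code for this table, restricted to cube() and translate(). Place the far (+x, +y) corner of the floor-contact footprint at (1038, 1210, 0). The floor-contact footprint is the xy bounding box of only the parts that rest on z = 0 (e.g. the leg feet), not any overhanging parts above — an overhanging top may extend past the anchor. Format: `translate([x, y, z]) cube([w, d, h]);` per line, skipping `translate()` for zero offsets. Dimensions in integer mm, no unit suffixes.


translate([368, 365, 696]) cube([701, 876, 35]);
translate([399, 396, 0]) cube([54, 54, 696]);
translate([984, 396, 0]) cube([54, 54, 696]);
translate([399, 1156, 0]) cube([54, 54, 696]);
translate([984, 1156, 0]) cube([54, 54, 696]);


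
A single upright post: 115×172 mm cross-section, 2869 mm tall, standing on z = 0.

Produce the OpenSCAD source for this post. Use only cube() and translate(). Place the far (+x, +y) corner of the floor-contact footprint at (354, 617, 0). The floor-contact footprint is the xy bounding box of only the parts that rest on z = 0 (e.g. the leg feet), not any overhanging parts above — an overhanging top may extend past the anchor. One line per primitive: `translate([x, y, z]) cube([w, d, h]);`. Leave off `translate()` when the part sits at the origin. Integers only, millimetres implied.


translate([239, 445, 0]) cube([115, 172, 2869]);


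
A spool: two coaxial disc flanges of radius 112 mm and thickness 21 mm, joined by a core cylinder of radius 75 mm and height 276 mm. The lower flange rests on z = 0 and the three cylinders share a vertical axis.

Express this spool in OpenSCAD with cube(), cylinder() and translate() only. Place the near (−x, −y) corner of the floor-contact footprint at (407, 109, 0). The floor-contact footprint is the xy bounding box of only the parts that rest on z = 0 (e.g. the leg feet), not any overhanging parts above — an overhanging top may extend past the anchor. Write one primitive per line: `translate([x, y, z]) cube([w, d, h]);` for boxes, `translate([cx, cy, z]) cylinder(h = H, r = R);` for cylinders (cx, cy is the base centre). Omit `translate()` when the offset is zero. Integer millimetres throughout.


translate([519, 221, 0]) cylinder(h = 21, r = 112);
translate([519, 221, 21]) cylinder(h = 276, r = 75);
translate([519, 221, 297]) cylinder(h = 21, r = 112);


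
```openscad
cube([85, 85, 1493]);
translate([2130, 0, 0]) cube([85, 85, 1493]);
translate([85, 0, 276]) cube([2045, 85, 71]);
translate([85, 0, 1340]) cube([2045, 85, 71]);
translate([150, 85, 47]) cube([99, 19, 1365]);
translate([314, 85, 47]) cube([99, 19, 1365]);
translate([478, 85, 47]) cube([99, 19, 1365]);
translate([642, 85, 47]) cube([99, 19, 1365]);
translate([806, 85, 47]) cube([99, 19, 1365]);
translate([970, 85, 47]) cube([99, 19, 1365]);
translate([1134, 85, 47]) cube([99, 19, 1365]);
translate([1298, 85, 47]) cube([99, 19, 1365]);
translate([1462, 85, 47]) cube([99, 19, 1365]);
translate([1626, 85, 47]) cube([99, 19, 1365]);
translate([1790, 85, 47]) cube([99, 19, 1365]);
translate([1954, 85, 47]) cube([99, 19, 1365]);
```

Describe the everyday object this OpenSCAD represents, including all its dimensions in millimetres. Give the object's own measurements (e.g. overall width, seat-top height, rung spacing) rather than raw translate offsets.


A fence section. Two 85×85 mm posts, 1493 mm tall, stand on the floor with a clear span of 2045 mm between their inner faces. Two horizontal rails of 85×71 mm section span the gap between the posts with their undersides at z = 276 mm and z = 1340 mm, flush with the posts' −y face. 12 pickets, each 99 mm wide, 19 mm thick and 1365 mm tall, are fixed to the +y face of the rails with their bottoms at z = 47 mm, spaced across the span with a 65 mm gap after the −x post and between neighbouring pickets, with 77 mm left before the +x post.


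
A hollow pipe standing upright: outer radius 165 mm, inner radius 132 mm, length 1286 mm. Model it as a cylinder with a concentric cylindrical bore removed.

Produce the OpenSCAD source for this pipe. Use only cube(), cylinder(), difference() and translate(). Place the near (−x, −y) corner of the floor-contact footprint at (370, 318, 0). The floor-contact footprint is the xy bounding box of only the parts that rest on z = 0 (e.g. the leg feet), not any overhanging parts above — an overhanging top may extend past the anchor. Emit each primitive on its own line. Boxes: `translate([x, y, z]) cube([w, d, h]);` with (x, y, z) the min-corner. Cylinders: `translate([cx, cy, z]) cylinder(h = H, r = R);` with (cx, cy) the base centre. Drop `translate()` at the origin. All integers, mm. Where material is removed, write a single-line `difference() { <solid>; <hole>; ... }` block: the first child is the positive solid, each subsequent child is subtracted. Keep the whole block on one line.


difference() { translate([535, 483, 0]) cylinder(h = 1286, r = 165); translate([535, 483, 0]) cylinder(h = 1286, r = 132); }


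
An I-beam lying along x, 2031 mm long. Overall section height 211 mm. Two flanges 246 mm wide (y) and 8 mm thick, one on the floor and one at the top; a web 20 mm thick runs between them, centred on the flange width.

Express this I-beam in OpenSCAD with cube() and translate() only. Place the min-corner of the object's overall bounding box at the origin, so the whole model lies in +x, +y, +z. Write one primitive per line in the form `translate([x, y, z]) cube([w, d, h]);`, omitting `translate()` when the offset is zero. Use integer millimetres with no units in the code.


cube([2031, 246, 8]);
translate([0, 113, 8]) cube([2031, 20, 195]);
translate([0, 0, 203]) cube([2031, 246, 8]);


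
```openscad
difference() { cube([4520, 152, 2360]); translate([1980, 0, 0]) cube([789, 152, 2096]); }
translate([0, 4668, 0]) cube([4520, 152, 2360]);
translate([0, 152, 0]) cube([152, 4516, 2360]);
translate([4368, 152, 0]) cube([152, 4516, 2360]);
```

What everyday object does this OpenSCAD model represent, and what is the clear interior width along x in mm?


A single room. The interior width is 4216 mm.

Four walls enclosing a rectangle with a door in the front wall — a room. Outside width 4520 minus two 152 mm walls gives 4216 mm.


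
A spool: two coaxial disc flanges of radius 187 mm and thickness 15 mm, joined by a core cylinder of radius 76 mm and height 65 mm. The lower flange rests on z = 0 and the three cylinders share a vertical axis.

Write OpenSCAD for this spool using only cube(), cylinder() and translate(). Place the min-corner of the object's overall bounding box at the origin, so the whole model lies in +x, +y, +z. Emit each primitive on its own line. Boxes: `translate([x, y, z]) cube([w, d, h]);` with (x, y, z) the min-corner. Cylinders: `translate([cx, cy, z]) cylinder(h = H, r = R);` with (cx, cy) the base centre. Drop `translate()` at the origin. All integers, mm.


translate([187, 187, 0]) cylinder(h = 15, r = 187);
translate([187, 187, 15]) cylinder(h = 65, r = 76);
translate([187, 187, 80]) cylinder(h = 15, r = 187);


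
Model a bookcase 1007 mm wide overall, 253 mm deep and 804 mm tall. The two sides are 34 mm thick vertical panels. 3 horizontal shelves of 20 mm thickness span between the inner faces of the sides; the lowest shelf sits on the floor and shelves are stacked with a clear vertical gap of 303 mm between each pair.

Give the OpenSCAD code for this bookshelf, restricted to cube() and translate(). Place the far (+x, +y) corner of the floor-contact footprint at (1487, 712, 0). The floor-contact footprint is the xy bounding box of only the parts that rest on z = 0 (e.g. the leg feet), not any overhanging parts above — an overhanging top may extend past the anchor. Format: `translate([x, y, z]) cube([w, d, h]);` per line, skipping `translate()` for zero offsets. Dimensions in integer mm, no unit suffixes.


translate([480, 459, 0]) cube([34, 253, 804]);
translate([1453, 459, 0]) cube([34, 253, 804]);
translate([514, 459, 0]) cube([939, 253, 20]);
translate([514, 459, 323]) cube([939, 253, 20]);
translate([514, 459, 646]) cube([939, 253, 20]);


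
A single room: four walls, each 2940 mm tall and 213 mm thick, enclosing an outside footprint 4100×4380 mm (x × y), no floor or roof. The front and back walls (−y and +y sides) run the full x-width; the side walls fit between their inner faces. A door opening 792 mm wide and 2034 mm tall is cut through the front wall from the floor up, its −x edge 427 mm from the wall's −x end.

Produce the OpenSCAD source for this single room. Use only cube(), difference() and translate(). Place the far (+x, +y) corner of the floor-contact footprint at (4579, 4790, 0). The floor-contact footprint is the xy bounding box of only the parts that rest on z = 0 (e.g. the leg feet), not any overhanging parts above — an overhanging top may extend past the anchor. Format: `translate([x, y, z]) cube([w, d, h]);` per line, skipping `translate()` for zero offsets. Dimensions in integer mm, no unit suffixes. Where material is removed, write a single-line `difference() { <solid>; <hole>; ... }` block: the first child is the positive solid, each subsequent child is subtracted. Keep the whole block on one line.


difference() { translate([479, 410, 0]) cube([4100, 213, 2940]); translate([906, 410, 0]) cube([792, 213, 2034]); }
translate([479, 4577, 0]) cube([4100, 213, 2940]);
translate([479, 623, 0]) cube([213, 3954, 2940]);
translate([4366, 623, 0]) cube([213, 3954, 2940]);


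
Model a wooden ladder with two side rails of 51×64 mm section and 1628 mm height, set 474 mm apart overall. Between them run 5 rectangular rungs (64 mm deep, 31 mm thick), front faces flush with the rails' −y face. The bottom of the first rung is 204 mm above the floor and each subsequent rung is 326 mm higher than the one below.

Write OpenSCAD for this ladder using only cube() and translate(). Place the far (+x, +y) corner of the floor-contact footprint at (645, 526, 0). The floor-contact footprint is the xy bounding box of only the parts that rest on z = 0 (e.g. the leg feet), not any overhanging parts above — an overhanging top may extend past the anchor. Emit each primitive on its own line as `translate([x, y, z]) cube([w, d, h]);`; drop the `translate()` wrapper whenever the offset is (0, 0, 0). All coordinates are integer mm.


translate([171, 462, 0]) cube([51, 64, 1628]);
translate([594, 462, 0]) cube([51, 64, 1628]);
translate([222, 462, 204]) cube([372, 64, 31]);
translate([222, 462, 530]) cube([372, 64, 31]);
translate([222, 462, 856]) cube([372, 64, 31]);
translate([222, 462, 1182]) cube([372, 64, 31]);
translate([222, 462, 1508]) cube([372, 64, 31]);


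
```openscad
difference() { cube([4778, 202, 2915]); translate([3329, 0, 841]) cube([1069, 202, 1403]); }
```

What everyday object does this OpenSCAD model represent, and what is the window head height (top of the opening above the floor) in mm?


A wall with a window opening. The window head height is 2244 mm.

A wall with a rectangular opening subtracted — a window. Sill at z = 841, opening 1403 mm tall, so the head is at 841 + 1403 = 2244 mm.


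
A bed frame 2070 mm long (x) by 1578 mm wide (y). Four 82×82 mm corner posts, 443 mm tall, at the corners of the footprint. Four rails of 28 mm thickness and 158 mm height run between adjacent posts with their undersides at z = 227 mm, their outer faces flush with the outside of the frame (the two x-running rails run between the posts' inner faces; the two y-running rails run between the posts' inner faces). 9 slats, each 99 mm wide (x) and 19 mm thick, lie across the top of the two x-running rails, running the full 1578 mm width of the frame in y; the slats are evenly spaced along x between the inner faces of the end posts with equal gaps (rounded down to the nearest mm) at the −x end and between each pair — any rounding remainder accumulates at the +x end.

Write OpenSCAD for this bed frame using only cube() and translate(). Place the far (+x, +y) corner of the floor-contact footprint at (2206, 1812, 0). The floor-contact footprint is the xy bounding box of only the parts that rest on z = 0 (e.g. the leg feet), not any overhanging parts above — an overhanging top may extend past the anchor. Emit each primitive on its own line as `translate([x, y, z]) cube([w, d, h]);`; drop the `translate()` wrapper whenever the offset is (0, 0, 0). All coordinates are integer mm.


translate([136, 234, 0]) cube([82, 82, 443]);
translate([136, 1730, 0]) cube([82, 82, 443]);
translate([2124, 234, 0]) cube([82, 82, 443]);
translate([2124, 1730, 0]) cube([82, 82, 443]);
translate([218, 234, 227]) cube([1906, 28, 158]);
translate([218, 1784, 227]) cube([1906, 28, 158]);
translate([136, 316, 227]) cube([28, 1414, 158]);
translate([2178, 316, 227]) cube([28, 1414, 158]);
translate([319, 234, 385]) cube([99, 1578, 19]);
translate([519, 234, 385]) cube([99, 1578, 19]);
translate([719, 234, 385]) cube([99, 1578, 19]);
translate([919, 234, 385]) cube([99, 1578, 19]);
translate([1119, 234, 385]) cube([99, 1578, 19]);
translate([1319, 234, 385]) cube([99, 1578, 19]);
translate([1519, 234, 385]) cube([99, 1578, 19]);
translate([1719, 234, 385]) cube([99, 1578, 19]);
translate([1919, 234, 385]) cube([99, 1578, 19]);


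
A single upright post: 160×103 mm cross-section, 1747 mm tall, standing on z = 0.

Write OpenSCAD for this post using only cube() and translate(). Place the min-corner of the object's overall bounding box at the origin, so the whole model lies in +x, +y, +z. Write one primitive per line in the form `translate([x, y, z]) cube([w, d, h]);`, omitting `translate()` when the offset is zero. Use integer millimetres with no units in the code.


cube([160, 103, 1747]);


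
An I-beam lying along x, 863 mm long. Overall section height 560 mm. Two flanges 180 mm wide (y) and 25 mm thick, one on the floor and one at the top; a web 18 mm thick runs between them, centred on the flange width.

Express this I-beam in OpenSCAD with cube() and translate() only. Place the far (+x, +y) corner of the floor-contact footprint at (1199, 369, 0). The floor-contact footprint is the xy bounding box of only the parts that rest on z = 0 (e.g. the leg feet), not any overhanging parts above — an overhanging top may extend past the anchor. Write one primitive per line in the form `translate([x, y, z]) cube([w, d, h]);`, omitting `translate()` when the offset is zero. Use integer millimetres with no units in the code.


translate([336, 189, 0]) cube([863, 180, 25]);
translate([336, 270, 25]) cube([863, 18, 510]);
translate([336, 189, 535]) cube([863, 180, 25]);


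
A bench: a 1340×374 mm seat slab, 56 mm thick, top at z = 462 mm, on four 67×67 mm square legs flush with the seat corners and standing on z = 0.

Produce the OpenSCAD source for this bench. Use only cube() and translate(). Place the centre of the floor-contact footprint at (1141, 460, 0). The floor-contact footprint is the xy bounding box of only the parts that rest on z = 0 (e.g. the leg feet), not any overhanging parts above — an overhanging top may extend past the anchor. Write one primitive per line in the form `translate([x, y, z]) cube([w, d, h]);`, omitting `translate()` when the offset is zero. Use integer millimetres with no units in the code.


translate([471, 273, 406]) cube([1340, 374, 56]);
translate([471, 273, 0]) cube([67, 67, 406]);
translate([471, 580, 0]) cube([67, 67, 406]);
translate([1744, 273, 0]) cube([67, 67, 406]);
translate([1744, 580, 0]) cube([67, 67, 406]);


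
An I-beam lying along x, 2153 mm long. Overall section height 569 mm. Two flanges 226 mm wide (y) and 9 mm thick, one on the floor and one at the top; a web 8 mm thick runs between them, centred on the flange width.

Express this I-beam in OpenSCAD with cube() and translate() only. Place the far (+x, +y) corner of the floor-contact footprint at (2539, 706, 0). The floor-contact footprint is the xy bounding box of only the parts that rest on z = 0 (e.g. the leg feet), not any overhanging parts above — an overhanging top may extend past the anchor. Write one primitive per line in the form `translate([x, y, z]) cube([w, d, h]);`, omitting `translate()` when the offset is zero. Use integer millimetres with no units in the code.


translate([386, 480, 0]) cube([2153, 226, 9]);
translate([386, 589, 9]) cube([2153, 8, 551]);
translate([386, 480, 560]) cube([2153, 226, 9]);


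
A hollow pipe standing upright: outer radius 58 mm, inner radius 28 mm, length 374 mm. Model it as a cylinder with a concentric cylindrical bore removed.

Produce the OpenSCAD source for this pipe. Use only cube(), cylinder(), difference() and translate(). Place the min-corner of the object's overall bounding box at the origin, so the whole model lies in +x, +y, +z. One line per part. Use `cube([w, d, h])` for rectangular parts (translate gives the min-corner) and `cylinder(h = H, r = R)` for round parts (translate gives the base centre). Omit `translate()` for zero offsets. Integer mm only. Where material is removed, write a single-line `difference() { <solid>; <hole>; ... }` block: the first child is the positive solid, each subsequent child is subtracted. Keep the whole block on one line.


difference() { translate([58, 58, 0]) cylinder(h = 374, r = 58); translate([58, 58, 0]) cylinder(h = 374, r = 28); }


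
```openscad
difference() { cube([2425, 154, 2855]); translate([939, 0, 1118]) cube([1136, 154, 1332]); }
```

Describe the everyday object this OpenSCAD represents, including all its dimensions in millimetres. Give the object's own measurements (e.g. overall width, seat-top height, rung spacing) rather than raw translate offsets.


A wall 2425 mm long (x), 154 mm thick (y), 2855 mm tall, with a rectangular window opening cut through it. The opening is 1136 mm wide and 1332 mm tall; its sill is at z = 1118 mm and its near (−x) edge is 939 mm from the wall's −x end. The opening passes through the full wall thickness.


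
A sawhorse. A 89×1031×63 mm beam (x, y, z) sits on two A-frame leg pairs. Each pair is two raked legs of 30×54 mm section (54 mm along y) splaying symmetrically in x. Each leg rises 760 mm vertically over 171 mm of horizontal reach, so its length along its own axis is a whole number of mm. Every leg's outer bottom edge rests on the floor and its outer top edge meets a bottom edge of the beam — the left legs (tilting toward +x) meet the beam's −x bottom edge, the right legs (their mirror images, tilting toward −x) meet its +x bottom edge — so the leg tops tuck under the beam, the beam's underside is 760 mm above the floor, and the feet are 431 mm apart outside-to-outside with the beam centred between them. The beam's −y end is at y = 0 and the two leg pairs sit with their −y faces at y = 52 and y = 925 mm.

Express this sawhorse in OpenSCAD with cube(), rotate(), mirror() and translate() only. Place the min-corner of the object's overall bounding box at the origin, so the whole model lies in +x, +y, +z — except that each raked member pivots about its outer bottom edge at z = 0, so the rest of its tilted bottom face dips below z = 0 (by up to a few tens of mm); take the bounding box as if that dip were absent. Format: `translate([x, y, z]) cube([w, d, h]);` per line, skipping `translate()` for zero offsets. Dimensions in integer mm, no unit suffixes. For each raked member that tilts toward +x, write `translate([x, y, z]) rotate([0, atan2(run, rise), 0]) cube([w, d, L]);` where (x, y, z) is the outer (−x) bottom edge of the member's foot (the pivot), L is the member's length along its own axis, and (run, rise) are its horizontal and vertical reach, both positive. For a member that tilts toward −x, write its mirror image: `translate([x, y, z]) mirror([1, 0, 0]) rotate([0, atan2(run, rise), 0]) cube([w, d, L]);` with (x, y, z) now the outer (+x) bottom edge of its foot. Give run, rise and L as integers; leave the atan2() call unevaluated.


translate([171, 0, 760]) cube([89, 1031, 63]);
translate([0, 52, 0]) rotate([0, atan2(171, 760), 0]) cube([30, 54, 779]);
translate([431, 52, 0]) mirror([1, 0, 0]) rotate([0, atan2(171, 760), 0]) cube([30, 54, 779]);
translate([0, 925, 0]) rotate([0, atan2(171, 760), 0]) cube([30, 54, 779]);
translate([431, 925, 0]) mirror([1, 0, 0]) rotate([0, atan2(171, 760), 0]) cube([30, 54, 779]);


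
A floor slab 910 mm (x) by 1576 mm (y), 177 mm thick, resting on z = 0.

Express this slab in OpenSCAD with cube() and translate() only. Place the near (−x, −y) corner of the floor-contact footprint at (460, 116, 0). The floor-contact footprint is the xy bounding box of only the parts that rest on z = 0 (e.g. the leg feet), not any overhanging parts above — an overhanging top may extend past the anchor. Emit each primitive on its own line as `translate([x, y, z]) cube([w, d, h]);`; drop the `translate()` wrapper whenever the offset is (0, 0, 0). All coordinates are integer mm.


translate([460, 116, 0]) cube([910, 1576, 177]);


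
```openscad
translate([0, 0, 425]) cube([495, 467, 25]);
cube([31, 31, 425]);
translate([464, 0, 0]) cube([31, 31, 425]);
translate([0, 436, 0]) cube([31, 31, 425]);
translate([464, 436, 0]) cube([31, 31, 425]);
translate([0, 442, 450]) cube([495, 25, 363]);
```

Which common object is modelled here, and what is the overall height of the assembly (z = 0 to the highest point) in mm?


A chair. The overall height is 813 mm.

A slab on four corner posts with a tall panel at the back — a chair. The seat slab sits at z = 425 with thickness 25, and the 363 mm backrest starts at the seat top, so the overall height is 425 + 25 + 363 = 813 mm.


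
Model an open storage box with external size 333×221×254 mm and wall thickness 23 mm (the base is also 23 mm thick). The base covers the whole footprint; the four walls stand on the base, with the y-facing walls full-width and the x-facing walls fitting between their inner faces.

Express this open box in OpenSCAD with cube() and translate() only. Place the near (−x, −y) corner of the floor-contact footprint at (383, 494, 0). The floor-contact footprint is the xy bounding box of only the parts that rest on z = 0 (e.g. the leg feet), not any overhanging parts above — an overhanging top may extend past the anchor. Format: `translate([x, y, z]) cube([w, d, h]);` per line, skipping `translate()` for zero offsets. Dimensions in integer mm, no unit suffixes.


translate([383, 494, 0]) cube([333, 221, 23]);
translate([383, 494, 23]) cube([333, 23, 231]);
translate([383, 692, 23]) cube([333, 23, 231]);
translate([383, 517, 23]) cube([23, 175, 231]);
translate([693, 517, 23]) cube([23, 175, 231]);


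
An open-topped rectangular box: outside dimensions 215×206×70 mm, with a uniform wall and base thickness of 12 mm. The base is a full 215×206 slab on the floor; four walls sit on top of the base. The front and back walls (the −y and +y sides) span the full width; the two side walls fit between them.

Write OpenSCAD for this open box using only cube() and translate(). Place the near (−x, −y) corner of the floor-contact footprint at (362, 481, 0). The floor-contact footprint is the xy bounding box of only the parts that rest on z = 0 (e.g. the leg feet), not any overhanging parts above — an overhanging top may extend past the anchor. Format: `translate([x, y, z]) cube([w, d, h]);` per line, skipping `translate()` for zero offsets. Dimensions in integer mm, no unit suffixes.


translate([362, 481, 0]) cube([215, 206, 12]);
translate([362, 481, 12]) cube([215, 12, 58]);
translate([362, 675, 12]) cube([215, 12, 58]);
translate([362, 493, 12]) cube([12, 182, 58]);
translate([565, 493, 12]) cube([12, 182, 58]);


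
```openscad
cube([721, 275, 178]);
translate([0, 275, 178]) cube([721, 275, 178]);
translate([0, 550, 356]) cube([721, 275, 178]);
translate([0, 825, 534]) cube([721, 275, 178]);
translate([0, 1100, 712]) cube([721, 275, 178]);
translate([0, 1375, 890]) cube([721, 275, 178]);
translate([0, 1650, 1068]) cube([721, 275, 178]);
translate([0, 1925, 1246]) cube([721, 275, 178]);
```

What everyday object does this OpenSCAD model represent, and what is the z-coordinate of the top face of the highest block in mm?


A staircase. The total rise is 1424 mm.

8 identical blocks, each offset up and back from the previous — a staircase. Each step is 178 mm tall and there are 8 of them, so the total rise is 8 × 178 = 1424 mm.


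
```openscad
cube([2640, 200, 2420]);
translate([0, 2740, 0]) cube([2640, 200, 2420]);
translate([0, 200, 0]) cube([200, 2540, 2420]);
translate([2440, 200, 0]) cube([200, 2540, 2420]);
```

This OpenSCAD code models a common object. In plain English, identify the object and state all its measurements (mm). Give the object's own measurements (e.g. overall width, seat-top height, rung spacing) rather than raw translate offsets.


The wall frame of a small rectangular building: four walls, each 2420 mm tall and 200 mm thick, enclosing a footprint 2640 mm (x) by 2940 mm (y) outside-to-outside, with no floor or roof. The front and back walls (the −y and +y sides) span the full width; the two side walls fit between them.


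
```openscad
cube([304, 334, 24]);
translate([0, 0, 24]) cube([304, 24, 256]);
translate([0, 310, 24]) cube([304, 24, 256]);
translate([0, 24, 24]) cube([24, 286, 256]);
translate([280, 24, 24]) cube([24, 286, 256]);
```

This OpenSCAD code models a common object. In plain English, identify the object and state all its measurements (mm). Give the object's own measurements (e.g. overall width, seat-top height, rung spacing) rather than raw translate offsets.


An open-topped rectangular box: outside dimensions 304×334×280 mm, with a uniform wall and base thickness of 24 mm. The base is a full 304×334 slab on the floor; four walls sit on top of the base. The front and back walls (the −y and +y sides) span the full width; the two side walls fit between them.


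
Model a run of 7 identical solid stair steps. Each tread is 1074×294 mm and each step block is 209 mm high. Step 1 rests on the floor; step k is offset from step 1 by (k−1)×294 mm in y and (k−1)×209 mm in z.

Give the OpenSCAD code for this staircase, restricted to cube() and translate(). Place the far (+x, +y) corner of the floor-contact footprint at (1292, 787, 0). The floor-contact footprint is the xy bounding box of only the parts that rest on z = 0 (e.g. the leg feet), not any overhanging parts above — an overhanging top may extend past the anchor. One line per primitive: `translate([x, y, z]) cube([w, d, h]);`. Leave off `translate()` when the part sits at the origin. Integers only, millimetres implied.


translate([218, 493, 0]) cube([1074, 294, 209]);
translate([218, 787, 209]) cube([1074, 294, 209]);
translate([218, 1081, 418]) cube([1074, 294, 209]);
translate([218, 1375, 627]) cube([1074, 294, 209]);
translate([218, 1669, 836]) cube([1074, 294, 209]);
translate([218, 1963, 1045]) cube([1074, 294, 209]);
translate([218, 2257, 1254]) cube([1074, 294, 209]);


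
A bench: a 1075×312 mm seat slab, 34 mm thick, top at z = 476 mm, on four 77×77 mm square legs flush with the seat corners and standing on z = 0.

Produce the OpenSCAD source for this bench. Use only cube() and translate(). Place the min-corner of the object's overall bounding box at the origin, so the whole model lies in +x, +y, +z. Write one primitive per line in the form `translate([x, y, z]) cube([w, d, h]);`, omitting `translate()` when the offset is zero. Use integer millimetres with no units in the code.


// leg_h = 476 − 34 = 442
translate([0, 0, 442]) cube([1075, 312, 34]);
cube([77, 77, 442]);
translate([0, 235, 0]) cube([77, 77, 442]);
translate([998, 0, 0]) cube([77, 77, 442]);
translate([998, 235, 0]) cube([77, 77, 442]);
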